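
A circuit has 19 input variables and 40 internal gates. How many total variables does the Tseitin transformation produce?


The Tseitin transformation introduces one auxiliary variable per gate.
Total variables = inputs + gates = 19 + 40 = 59.

59


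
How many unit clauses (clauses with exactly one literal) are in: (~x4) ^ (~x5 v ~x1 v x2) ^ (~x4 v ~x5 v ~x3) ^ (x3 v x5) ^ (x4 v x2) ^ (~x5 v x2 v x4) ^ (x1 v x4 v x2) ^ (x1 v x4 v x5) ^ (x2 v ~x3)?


A unit clause contains exactly one literal.
Unit clauses found: (~x4).
Count = 1.

1


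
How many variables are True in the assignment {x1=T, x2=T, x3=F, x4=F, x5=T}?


The weight is the number of variables assigned True.
True variables: x1, x2, x5.
Weight = 3.

3


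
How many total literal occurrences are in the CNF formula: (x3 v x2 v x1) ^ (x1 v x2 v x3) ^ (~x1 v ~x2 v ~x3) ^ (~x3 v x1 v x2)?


Clause lengths: 3, 3, 3, 3.
Sum = 3 + 3 + 3 + 3 = 12.

12


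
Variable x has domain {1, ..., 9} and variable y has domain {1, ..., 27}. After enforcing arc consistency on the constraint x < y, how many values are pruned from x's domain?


For the constraint x < y, x needs a supporting value in y's domain.
x can be at most 26 (one less than y's maximum).
Valid x values from domain: 9 out of 9.
Pruned = 9 - 9 = 0.

0


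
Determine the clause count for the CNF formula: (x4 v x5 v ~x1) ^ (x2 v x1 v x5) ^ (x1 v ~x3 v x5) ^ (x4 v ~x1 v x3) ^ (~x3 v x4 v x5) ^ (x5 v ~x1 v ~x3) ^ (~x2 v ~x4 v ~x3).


Each group enclosed in parentheses joined by ^ is one clause.
Counting the conjuncts: 7 clauses.

7


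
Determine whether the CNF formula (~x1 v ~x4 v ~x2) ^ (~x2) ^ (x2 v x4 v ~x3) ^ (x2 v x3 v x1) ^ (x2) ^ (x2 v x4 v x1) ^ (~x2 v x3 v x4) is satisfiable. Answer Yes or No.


Check all 16 possible truth assignments.
Number of satisfying assignments found: 0.
The formula is unsatisfiable.

No


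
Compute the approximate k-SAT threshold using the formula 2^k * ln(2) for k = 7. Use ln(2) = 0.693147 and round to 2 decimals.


Using the asymptotic formula: threshold ~ 2^k * ln(2).
2^7 = 128.
128 * 0.693147 = 88.72.

88.72


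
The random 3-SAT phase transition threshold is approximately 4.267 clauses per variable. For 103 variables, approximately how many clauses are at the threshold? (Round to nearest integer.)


The 3-SAT phase transition occurs at approximately 4.267 clauses per variable.
m = 4.267 * 103 = 439.501.
Rounded to nearest integer: 440.

440


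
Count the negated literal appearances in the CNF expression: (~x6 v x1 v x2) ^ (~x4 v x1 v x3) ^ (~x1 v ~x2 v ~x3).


Scan each clause for negated literals.
Clause 1: 1 negative; Clause 2: 1 negative; Clause 3: 3 negative.
Total negative literal occurrences = 5.

5


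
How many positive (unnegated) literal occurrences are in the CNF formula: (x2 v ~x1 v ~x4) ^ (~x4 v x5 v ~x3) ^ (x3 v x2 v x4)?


Scan each clause for unnegated literals.
Clause 1: 1 positive; Clause 2: 1 positive; Clause 3: 3 positive.
Total positive literal occurrences = 5.

5


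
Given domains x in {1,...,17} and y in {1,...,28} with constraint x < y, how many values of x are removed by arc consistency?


For the constraint x < y, x needs a supporting value in y's domain.
x can be at most 27 (one less than y's maximum).
Valid x values from domain: 17 out of 17.
Pruned = 17 - 17 = 0.

0


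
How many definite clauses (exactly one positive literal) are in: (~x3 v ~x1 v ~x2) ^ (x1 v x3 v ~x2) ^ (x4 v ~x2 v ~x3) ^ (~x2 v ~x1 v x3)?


A definite clause has exactly one positive literal.
Clause 1: 0 positive -> not definite
Clause 2: 2 positive -> not definite
Clause 3: 1 positive -> definite
Clause 4: 1 positive -> definite
Definite clause count = 2.

2


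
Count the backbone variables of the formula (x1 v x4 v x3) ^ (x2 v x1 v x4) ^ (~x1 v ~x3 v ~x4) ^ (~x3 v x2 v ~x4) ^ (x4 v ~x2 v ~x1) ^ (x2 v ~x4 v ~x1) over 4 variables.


Find all satisfying assignments: 7 model(s).
Check which variables have the same value in every model.
No variable is fixed across all models.
Backbone size = 0.

0


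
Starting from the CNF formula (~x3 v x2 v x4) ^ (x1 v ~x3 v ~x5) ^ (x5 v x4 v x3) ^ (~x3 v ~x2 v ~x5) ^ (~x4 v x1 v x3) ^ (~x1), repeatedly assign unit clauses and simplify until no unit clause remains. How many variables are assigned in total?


Unit propagation repeatedly assigns the literal in any unit clause, then simplifies.
Assignments in order: x1 = F.
No further unit clauses remain.
Total variables assigned = 1.

1


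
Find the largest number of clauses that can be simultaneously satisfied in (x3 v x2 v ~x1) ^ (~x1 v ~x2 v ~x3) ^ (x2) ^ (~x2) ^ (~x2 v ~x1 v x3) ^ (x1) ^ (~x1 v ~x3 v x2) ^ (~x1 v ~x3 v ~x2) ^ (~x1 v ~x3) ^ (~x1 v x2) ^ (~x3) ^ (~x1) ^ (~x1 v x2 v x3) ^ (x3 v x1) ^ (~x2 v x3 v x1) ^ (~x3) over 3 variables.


Enumerate all 8 truth assignments.
For each, count how many of the 16 clauses are satisfied.
The formula is not fully satisfiable, so the maximum is below 16.
Maximum simultaneously satisfiable clauses = 13.

13


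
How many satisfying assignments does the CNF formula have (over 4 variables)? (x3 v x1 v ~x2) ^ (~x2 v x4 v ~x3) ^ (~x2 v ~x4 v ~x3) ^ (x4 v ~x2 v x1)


Enumerate all 16 truth assignments over 4 variables.
Test each against every clause.
Satisfying assignments found: 10.

10


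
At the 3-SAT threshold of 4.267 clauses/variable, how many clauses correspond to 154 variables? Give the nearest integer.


The 3-SAT phase transition occurs at approximately 4.267 clauses per variable.
m = 4.267 * 154 = 657.118.
Rounded to nearest integer: 657.

657


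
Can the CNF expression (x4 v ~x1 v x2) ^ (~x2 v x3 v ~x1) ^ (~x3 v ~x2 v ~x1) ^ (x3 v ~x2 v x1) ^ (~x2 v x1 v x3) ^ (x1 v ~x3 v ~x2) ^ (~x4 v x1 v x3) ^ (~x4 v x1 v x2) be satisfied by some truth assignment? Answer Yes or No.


Check all 16 possible truth assignments.
Number of satisfying assignments found: 4.
The formula is satisfiable.

Yes


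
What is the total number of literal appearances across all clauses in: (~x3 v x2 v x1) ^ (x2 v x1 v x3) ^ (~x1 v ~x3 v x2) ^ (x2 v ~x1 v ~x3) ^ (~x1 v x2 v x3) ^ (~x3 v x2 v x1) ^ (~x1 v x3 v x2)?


Clause lengths: 3, 3, 3, 3, 3, 3, 3.
Sum = 3 + 3 + 3 + 3 + 3 + 3 + 3 = 21.

21


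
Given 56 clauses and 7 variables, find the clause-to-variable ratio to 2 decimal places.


Clause-to-variable ratio = clauses / variables.
56 / 7 = 8.0.

8.0


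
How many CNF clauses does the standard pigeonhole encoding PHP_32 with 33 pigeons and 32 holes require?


The PHP encoding has two parts:
1) At-least-one-hole clauses: 33 (one per pigeon, each with 32 literals).
2) At-most-one-pigeon-per-hole clauses: 32 holes * C(33,2) = 32 * 528 = 16896.
Total clauses = 33 + 16896 = 16929.

16929


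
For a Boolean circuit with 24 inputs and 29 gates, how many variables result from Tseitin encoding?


The Tseitin transformation introduces one auxiliary variable per gate.
Total variables = inputs + gates = 24 + 29 = 53.

53


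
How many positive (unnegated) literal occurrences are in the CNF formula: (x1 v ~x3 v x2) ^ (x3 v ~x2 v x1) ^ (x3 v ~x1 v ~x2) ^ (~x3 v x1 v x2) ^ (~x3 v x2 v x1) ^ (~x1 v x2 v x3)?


Scan each clause for unnegated literals.
Clause 1: 2 positive; Clause 2: 2 positive; Clause 3: 1 positive; Clause 4: 2 positive; Clause 5: 2 positive; Clause 6: 2 positive.
Total positive literal occurrences = 11.

11


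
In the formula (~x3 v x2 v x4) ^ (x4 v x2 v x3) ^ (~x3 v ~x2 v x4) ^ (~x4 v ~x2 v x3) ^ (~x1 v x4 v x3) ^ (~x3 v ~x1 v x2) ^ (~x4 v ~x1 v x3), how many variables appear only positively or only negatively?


A pure literal appears in only one polarity across all clauses.
Pure literals: x1 (negative only).
Count = 1.

1


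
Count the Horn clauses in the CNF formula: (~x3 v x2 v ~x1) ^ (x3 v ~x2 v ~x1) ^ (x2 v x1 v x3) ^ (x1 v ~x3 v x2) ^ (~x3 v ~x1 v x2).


A Horn clause has at most one positive literal.
Clause 1: 1 positive lit(s) -> Horn
Clause 2: 1 positive lit(s) -> Horn
Clause 3: 3 positive lit(s) -> not Horn
Clause 4: 2 positive lit(s) -> not Horn
Clause 5: 1 positive lit(s) -> Horn
Total Horn clauses = 3.

3


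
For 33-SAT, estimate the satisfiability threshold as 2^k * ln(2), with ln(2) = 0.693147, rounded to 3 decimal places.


Using the asymptotic formula: threshold ~ 2^k * ln(2).
2^33 = 8589934592.
8589934592 * 0.693147 = 5954087392.641.

5954087392.641


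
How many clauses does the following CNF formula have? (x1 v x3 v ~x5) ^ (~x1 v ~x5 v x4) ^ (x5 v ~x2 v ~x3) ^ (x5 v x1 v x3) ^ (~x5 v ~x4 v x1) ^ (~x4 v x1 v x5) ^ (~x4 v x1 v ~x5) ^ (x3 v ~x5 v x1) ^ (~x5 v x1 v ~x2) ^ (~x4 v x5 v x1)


Each group enclosed in parentheses joined by ^ is one clause.
Counting the conjuncts: 10 clauses.

10


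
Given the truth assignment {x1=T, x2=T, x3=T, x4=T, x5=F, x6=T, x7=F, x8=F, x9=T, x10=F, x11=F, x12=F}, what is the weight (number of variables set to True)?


The weight is the number of variables assigned True.
True variables: x1, x2, x3, x4, x6, x9.
Weight = 6.

6


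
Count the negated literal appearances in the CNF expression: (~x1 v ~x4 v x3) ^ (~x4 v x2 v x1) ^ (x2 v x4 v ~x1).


Scan each clause for negated literals.
Clause 1: 2 negative; Clause 2: 1 negative; Clause 3: 1 negative.
Total negative literal occurrences = 4.

4


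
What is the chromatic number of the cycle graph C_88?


A cycle on an even number of vertices is bipartite: alternate two colors around the cycle.
Since 88 is even, two colors suffice, and at least two are needed because the graph has edges.
Chromatic number = 2.

2


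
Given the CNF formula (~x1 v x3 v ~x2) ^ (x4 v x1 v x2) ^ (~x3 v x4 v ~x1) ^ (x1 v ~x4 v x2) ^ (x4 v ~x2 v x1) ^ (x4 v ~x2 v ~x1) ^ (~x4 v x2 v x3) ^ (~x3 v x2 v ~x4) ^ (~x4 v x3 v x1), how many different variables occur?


Identify each distinct variable in the formula.
Variables found: x1, x2, x3, x4.
Total distinct variables = 4.

4


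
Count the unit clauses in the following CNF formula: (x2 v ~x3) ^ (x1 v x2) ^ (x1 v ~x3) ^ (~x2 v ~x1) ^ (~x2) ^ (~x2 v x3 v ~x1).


A unit clause contains exactly one literal.
Unit clauses found: (~x2).
Count = 1.

1


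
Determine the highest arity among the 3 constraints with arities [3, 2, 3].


The arities are: 3, 2, 3.
Scan for the maximum value.
Maximum arity = 3.

3


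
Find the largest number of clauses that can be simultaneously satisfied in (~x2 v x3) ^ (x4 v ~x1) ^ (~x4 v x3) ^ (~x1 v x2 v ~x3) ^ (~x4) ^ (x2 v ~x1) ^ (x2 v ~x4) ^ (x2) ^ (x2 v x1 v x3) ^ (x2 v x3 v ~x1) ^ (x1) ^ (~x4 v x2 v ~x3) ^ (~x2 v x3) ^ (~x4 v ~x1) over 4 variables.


Enumerate all 16 truth assignments.
For each, count how many of the 14 clauses are satisfied.
The formula is not fully satisfiable, so the maximum is below 14.
Maximum simultaneously satisfiable clauses = 13.

13


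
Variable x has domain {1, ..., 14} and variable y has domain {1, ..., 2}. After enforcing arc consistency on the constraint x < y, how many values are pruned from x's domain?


For the constraint x < y, x needs a supporting value in y's domain.
x can be at most 1 (one less than y's maximum).
Valid x values from domain: 1 out of 14.
Pruned = 14 - 1 = 13.

13


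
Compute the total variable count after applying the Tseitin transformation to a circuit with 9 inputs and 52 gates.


The Tseitin transformation introduces one auxiliary variable per gate.
Total variables = inputs + gates = 9 + 52 = 61.

61


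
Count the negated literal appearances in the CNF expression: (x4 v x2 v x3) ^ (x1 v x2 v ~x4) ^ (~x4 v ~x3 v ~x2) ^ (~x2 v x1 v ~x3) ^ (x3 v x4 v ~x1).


Scan each clause for negated literals.
Clause 1: 0 negative; Clause 2: 1 negative; Clause 3: 3 negative; Clause 4: 2 negative; Clause 5: 1 negative.
Total negative literal occurrences = 7.

7


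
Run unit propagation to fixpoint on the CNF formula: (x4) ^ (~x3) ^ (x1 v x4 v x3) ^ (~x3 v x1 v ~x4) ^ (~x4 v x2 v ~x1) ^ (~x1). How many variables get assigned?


Unit propagation repeatedly assigns the literal in any unit clause, then simplifies.
Assignments in order: x4 = T, x3 = F, x1 = F.
No further unit clauses remain.
Total variables assigned = 3.

3


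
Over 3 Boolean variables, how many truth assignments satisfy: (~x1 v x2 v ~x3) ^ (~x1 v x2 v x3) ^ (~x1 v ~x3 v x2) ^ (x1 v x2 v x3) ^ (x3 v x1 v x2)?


Enumerate all 8 truth assignments over 3 variables.
Test each against every clause.
Satisfying assignments found: 5.

5


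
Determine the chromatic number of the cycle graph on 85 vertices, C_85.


An odd cycle cannot be 2-colored: alternating two colors around the cycle returns to the start with a conflict.
Since 85 is odd, three colors are required (and three suffice).
Chromatic number = 3.

3


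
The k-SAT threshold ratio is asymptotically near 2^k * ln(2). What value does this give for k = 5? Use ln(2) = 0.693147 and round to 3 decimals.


Using the asymptotic formula: threshold ~ 2^k * ln(2).
2^5 = 32.
32 * 0.693147 = 22.181.

22.181


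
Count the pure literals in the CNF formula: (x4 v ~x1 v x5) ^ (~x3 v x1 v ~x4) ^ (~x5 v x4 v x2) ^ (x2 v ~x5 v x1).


A pure literal appears in only one polarity across all clauses.
Pure literals: x2 (positive only), x3 (negative only).
Count = 2.

2


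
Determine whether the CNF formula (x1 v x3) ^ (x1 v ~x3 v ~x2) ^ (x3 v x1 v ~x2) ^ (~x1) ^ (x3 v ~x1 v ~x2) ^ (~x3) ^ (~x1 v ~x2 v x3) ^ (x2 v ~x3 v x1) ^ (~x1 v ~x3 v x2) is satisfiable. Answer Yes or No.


Check all 8 possible truth assignments.
Number of satisfying assignments found: 0.
The formula is unsatisfiable.

No


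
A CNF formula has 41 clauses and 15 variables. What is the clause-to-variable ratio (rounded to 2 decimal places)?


Clause-to-variable ratio = clauses / variables.
41 / 15 = 2.73.

2.73


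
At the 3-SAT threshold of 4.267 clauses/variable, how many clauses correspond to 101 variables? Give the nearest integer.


The 3-SAT phase transition occurs at approximately 4.267 clauses per variable.
m = 4.267 * 101 = 430.967.
Rounded to nearest integer: 431.

431


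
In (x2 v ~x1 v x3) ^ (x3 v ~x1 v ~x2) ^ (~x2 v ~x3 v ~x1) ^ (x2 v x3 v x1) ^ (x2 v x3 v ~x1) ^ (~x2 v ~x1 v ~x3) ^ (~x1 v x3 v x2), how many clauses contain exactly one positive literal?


A definite clause has exactly one positive literal.
Clause 1: 2 positive -> not definite
Clause 2: 1 positive -> definite
Clause 3: 0 positive -> not definite
Clause 4: 3 positive -> not definite
Clause 5: 2 positive -> not definite
Clause 6: 0 positive -> not definite
Clause 7: 2 positive -> not definite
Definite clause count = 1.

1


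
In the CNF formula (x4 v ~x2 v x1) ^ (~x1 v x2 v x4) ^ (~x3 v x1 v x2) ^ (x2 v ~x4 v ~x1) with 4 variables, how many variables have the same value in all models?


Find all satisfying assignments: 8 model(s).
Check which variables have the same value in every model.
No variable is fixed across all models.
Backbone size = 0.

0


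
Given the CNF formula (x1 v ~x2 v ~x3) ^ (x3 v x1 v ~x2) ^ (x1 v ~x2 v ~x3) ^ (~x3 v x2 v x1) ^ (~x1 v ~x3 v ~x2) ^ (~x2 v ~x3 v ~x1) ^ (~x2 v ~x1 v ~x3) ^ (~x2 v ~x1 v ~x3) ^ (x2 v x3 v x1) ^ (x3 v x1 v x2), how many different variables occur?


Identify each distinct variable in the formula.
Variables found: x1, x2, x3.
Total distinct variables = 3.

3


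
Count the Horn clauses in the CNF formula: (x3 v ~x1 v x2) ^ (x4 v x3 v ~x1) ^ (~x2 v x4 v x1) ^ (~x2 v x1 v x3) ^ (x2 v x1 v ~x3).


A Horn clause has at most one positive literal.
Clause 1: 2 positive lit(s) -> not Horn
Clause 2: 2 positive lit(s) -> not Horn
Clause 3: 2 positive lit(s) -> not Horn
Clause 4: 2 positive lit(s) -> not Horn
Clause 5: 2 positive lit(s) -> not Horn
Total Horn clauses = 0.

0


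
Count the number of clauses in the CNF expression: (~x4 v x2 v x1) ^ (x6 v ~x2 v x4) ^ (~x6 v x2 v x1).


Each group enclosed in parentheses joined by ^ is one clause.
Counting the conjuncts: 3 clauses.

3


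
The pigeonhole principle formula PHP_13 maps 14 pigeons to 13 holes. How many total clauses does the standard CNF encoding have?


The PHP encoding has two parts:
1) At-least-one-hole clauses: 14 (one per pigeon, each with 13 literals).
2) At-most-one-pigeon-per-hole clauses: 13 holes * C(14,2) = 13 * 91 = 1183.
Total clauses = 14 + 1183 = 1197.

1197


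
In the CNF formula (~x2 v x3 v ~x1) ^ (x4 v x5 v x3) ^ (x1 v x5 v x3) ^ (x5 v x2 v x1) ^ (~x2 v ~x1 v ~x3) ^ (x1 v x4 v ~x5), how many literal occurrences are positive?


Scan each clause for unnegated literals.
Clause 1: 1 positive; Clause 2: 3 positive; Clause 3: 3 positive; Clause 4: 3 positive; Clause 5: 0 positive; Clause 6: 2 positive.
Total positive literal occurrences = 12.

12


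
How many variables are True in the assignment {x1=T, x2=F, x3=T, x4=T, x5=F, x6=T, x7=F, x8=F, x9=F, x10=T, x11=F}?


The weight is the number of variables assigned True.
True variables: x1, x3, x4, x6, x10.
Weight = 5.

5


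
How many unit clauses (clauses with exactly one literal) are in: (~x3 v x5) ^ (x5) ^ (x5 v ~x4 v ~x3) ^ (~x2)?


A unit clause contains exactly one literal.
Unit clauses found: (x5), (~x2).
Count = 2.

2


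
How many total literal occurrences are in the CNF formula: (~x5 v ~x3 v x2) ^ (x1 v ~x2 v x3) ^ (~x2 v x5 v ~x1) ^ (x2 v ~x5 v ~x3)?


Clause lengths: 3, 3, 3, 3.
Sum = 3 + 3 + 3 + 3 = 12.

12


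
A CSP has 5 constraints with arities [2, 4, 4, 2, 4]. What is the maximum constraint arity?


The arities are: 2, 4, 4, 2, 4.
Scan for the maximum value.
Maximum arity = 4.

4


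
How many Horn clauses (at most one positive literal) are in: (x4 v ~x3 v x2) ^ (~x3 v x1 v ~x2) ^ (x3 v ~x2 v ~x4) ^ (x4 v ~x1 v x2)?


A Horn clause has at most one positive literal.
Clause 1: 2 positive lit(s) -> not Horn
Clause 2: 1 positive lit(s) -> Horn
Clause 3: 1 positive lit(s) -> Horn
Clause 4: 2 positive lit(s) -> not Horn
Total Horn clauses = 2.

2


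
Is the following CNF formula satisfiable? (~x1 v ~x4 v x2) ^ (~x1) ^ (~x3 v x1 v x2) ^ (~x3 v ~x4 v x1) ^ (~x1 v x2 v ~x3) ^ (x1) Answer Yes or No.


Check all 16 possible truth assignments.
Number of satisfying assignments found: 0.
The formula is unsatisfiable.

No


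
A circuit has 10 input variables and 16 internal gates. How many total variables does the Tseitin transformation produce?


The Tseitin transformation introduces one auxiliary variable per gate.
Total variables = inputs + gates = 10 + 16 = 26.

26


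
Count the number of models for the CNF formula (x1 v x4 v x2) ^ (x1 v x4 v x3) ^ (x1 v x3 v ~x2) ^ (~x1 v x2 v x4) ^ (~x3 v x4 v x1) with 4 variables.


Enumerate all 16 truth assignments over 4 variables.
Test each against every clause.
Satisfying assignments found: 9.

9


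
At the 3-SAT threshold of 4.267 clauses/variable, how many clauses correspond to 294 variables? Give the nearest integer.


The 3-SAT phase transition occurs at approximately 4.267 clauses per variable.
m = 4.267 * 294 = 1254.498.
Rounded to nearest integer: 1254.

1254


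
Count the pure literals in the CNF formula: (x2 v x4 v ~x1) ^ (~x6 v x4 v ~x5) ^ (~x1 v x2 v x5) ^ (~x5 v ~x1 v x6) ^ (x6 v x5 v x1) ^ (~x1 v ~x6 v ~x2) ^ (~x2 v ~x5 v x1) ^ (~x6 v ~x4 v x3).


A pure literal appears in only one polarity across all clauses.
Pure literals: x3 (positive only).
Count = 1.

1


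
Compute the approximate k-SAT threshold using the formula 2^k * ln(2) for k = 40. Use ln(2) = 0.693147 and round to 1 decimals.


Using the asymptotic formula: threshold ~ 2^k * ln(2).
2^40 = 1099511627776.
1099511627776 * 0.693147 = 762123186258.1.

762123186258.1


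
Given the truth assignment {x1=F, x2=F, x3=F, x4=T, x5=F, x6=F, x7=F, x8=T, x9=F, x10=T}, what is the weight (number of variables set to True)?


The weight is the number of variables assigned True.
True variables: x4, x8, x10.
Weight = 3.

3


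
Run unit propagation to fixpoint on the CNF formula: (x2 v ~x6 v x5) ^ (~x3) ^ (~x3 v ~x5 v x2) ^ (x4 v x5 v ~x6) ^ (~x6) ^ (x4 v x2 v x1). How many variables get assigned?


Unit propagation repeatedly assigns the literal in any unit clause, then simplifies.
Assignments in order: x3 = F, x6 = F.
No further unit clauses remain.
Total variables assigned = 2.

2


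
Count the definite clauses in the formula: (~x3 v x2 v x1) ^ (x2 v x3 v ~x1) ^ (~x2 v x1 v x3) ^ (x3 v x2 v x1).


A definite clause has exactly one positive literal.
Clause 1: 2 positive -> not definite
Clause 2: 2 positive -> not definite
Clause 3: 2 positive -> not definite
Clause 4: 3 positive -> not definite
Definite clause count = 0.

0


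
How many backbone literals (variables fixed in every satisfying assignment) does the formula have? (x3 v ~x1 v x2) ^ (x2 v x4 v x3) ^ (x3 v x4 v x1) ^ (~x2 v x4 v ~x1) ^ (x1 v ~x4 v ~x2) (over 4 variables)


Find all satisfying assignments: 8 model(s).
Check which variables have the same value in every model.
No variable is fixed across all models.
Backbone size = 0.

0


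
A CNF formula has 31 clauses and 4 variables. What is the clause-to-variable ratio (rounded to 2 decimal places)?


Clause-to-variable ratio = clauses / variables.
31 / 4 = 7.75.

7.75


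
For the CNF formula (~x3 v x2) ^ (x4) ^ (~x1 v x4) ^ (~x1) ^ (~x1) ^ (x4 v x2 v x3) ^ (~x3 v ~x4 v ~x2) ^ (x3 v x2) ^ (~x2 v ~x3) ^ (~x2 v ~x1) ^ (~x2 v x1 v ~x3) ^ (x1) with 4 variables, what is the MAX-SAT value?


Enumerate all 16 truth assignments.
For each, count how many of the 12 clauses are satisfied.
The formula is not fully satisfiable, so the maximum is below 12.
Maximum simultaneously satisfiable clauses = 11.

11


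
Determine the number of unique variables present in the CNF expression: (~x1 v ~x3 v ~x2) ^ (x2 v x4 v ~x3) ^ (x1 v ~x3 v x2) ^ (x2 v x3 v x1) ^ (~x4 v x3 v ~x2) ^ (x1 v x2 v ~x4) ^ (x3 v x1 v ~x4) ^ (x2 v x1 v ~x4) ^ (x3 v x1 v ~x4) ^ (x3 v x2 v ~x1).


Identify each distinct variable in the formula.
Variables found: x1, x2, x3, x4.
Total distinct variables = 4.

4


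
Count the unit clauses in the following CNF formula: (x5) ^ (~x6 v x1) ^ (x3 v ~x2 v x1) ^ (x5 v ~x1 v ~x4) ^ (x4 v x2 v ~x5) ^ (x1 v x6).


A unit clause contains exactly one literal.
Unit clauses found: (x5).
Count = 1.

1


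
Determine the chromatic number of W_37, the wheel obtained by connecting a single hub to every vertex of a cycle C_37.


W_37 consists of the cycle C_37 together with a hub vertex adjacent to every cycle vertex.
The cycle C_37 needs 3 colors (odd cycle -> 3).
The hub is adjacent to every cycle vertex, so it must receive a new color distinct from all of them.
Chromatic number = 3 + 1 = 4.

4


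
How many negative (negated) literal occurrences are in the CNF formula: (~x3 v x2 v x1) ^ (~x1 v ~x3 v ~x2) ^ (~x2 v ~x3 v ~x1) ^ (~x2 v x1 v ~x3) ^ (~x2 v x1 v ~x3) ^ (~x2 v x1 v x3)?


Scan each clause for negated literals.
Clause 1: 1 negative; Clause 2: 3 negative; Clause 3: 3 negative; Clause 4: 2 negative; Clause 5: 2 negative; Clause 6: 1 negative.
Total negative literal occurrences = 12.

12


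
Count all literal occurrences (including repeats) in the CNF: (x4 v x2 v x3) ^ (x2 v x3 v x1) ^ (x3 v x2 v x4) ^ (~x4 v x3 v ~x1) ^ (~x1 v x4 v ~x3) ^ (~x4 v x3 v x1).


Clause lengths: 3, 3, 3, 3, 3, 3.
Sum = 3 + 3 + 3 + 3 + 3 + 3 = 18.

18


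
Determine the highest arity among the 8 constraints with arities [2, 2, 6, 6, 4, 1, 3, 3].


The arities are: 2, 2, 6, 6, 4, 1, 3, 3.
Scan for the maximum value.
Maximum arity = 6.

6


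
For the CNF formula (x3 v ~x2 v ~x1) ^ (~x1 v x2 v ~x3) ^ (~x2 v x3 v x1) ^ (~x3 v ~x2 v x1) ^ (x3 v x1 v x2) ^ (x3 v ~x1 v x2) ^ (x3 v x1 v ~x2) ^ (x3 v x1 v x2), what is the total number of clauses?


Each group enclosed in parentheses joined by ^ is one clause.
Counting the conjuncts: 8 clauses.

8


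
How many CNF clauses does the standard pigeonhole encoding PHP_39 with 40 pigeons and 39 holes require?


The PHP encoding has two parts:
1) At-least-one-hole clauses: 40 (one per pigeon, each with 39 literals).
2) At-most-one-pigeon-per-hole clauses: 39 holes * C(40,2) = 39 * 780 = 30420.
Total clauses = 40 + 30420 = 30460.

30460


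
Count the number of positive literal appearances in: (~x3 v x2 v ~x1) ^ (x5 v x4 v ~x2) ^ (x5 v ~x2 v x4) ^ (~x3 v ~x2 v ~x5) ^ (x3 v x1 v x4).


Scan each clause for unnegated literals.
Clause 1: 1 positive; Clause 2: 2 positive; Clause 3: 2 positive; Clause 4: 0 positive; Clause 5: 3 positive.
Total positive literal occurrences = 8.

8


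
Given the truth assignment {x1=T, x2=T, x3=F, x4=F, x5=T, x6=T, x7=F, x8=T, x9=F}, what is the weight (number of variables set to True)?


The weight is the number of variables assigned True.
True variables: x1, x2, x5, x6, x8.
Weight = 5.

5


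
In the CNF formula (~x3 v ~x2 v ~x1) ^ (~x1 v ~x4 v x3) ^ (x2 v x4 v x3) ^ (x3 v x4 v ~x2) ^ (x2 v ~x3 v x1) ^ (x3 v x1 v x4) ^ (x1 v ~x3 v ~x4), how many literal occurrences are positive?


Scan each clause for unnegated literals.
Clause 1: 0 positive; Clause 2: 1 positive; Clause 3: 3 positive; Clause 4: 2 positive; Clause 5: 2 positive; Clause 6: 3 positive; Clause 7: 1 positive.
Total positive literal occurrences = 12.

12


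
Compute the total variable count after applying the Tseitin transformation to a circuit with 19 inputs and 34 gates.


The Tseitin transformation introduces one auxiliary variable per gate.
Total variables = inputs + gates = 19 + 34 = 53.

53


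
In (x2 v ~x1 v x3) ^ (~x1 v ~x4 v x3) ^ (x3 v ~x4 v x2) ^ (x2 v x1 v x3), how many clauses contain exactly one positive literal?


A definite clause has exactly one positive literal.
Clause 1: 2 positive -> not definite
Clause 2: 1 positive -> definite
Clause 3: 2 positive -> not definite
Clause 4: 3 positive -> not definite
Definite clause count = 1.

1


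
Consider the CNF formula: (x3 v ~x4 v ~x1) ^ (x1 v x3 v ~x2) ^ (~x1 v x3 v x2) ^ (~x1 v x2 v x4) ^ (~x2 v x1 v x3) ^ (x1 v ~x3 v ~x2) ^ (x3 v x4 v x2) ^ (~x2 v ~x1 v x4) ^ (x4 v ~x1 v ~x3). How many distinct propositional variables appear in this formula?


Identify each distinct variable in the formula.
Variables found: x1, x2, x3, x4.
Total distinct variables = 4.

4


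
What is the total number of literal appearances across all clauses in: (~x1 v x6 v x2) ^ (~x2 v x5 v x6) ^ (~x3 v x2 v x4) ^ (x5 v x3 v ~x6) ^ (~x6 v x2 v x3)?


Clause lengths: 3, 3, 3, 3, 3.
Sum = 3 + 3 + 3 + 3 + 3 = 15.

15


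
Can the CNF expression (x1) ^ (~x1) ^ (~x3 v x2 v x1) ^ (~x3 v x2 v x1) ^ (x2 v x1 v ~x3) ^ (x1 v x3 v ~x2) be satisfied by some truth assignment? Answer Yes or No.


Check all 8 possible truth assignments.
Number of satisfying assignments found: 0.
The formula is unsatisfiable.

No


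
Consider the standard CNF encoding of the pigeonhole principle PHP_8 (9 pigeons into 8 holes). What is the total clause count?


The PHP encoding has two parts:
1) At-least-one-hole clauses: 9 (one per pigeon, each with 8 literals).
2) At-most-one-pigeon-per-hole clauses: 8 holes * C(9,2) = 8 * 36 = 288.
Total clauses = 9 + 288 = 297.

297


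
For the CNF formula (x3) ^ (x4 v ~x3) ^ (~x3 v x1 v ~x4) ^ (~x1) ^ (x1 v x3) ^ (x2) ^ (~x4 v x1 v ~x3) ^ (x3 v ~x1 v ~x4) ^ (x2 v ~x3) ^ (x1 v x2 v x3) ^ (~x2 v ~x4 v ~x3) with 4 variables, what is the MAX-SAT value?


Enumerate all 16 truth assignments.
For each, count how many of the 11 clauses are satisfied.
The formula is not fully satisfiable, so the maximum is below 11.
Maximum simultaneously satisfiable clauses = 10.

10


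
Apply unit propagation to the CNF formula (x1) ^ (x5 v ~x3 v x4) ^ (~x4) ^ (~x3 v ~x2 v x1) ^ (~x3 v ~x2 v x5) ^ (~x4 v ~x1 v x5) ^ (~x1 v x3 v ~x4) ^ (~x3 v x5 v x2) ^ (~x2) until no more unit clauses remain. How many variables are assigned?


Unit propagation repeatedly assigns the literal in any unit clause, then simplifies.
Assignments in order: x1 = T, x4 = F, x2 = F.
No further unit clauses remain.
Total variables assigned = 3.

3


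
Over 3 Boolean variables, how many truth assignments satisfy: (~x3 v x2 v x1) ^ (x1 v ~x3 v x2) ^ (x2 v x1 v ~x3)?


Enumerate all 8 truth assignments over 3 variables.
Test each against every clause.
Satisfying assignments found: 7.

7


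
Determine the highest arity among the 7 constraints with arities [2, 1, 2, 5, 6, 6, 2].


The arities are: 2, 1, 2, 5, 6, 6, 2.
Scan for the maximum value.
Maximum arity = 6.

6


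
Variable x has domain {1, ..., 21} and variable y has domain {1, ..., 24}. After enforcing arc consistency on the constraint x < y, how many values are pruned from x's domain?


For the constraint x < y, x needs a supporting value in y's domain.
x can be at most 23 (one less than y's maximum).
Valid x values from domain: 21 out of 21.
Pruned = 21 - 21 = 0.

0


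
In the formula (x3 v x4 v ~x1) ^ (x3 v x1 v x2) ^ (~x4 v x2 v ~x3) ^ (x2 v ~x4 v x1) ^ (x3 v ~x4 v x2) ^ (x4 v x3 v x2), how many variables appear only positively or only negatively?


A pure literal appears in only one polarity across all clauses.
Pure literals: x2 (positive only).
Count = 1.

1


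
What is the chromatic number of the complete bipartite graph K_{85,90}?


K_{85,90} is bipartite by definition: the two parts are independent sets, with every edge crossing between them.
Color all vertices in one part with color 1 and all vertices in the other part with color 2.
Since the graph has at least one edge, one color does not suffice.
Chromatic number = 2.

2


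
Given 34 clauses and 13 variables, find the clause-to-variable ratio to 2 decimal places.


Clause-to-variable ratio = clauses / variables.
34 / 13 = 2.62.

2.62


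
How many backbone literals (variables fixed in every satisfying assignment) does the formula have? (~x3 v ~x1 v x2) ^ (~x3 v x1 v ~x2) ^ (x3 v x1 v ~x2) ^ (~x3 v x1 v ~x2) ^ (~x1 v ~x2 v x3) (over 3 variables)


Find all satisfying assignments: 4 model(s).
Check which variables have the same value in every model.
No variable is fixed across all models.
Backbone size = 0.

0


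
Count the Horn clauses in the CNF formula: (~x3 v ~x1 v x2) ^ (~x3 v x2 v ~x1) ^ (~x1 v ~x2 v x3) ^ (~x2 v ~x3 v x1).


A Horn clause has at most one positive literal.
Clause 1: 1 positive lit(s) -> Horn
Clause 2: 1 positive lit(s) -> Horn
Clause 3: 1 positive lit(s) -> Horn
Clause 4: 1 positive lit(s) -> Horn
Total Horn clauses = 4.

4


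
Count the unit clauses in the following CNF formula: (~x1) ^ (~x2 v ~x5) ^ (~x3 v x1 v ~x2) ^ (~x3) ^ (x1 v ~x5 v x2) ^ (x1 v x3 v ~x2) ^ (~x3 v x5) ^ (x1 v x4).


A unit clause contains exactly one literal.
Unit clauses found: (~x1), (~x3).
Count = 2.

2


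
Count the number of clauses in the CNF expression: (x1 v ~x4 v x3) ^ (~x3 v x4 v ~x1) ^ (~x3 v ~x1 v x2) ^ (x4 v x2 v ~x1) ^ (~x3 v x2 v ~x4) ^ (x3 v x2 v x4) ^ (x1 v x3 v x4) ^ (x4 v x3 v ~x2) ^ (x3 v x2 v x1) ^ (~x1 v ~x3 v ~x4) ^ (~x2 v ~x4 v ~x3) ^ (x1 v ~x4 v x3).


Each group enclosed in parentheses joined by ^ is one clause.
Counting the conjuncts: 12 clauses.

12


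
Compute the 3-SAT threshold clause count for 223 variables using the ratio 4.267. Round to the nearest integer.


The 3-SAT phase transition occurs at approximately 4.267 clauses per variable.
m = 4.267 * 223 = 951.541.
Rounded to nearest integer: 952.

952


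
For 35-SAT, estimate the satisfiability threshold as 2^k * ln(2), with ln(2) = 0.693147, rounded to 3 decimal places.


Using the asymptotic formula: threshold ~ 2^k * ln(2).
2^35 = 34359738368.
34359738368 * 0.693147 = 23816349570.564.

23816349570.564


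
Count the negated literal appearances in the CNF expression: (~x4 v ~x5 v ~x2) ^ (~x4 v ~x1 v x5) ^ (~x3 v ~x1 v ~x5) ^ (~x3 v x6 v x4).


Scan each clause for negated literals.
Clause 1: 3 negative; Clause 2: 2 negative; Clause 3: 3 negative; Clause 4: 1 negative.
Total negative literal occurrences = 9.

9


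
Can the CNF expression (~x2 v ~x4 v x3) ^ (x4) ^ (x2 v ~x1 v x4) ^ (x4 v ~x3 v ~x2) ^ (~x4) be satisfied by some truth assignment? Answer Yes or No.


Check all 16 possible truth assignments.
Number of satisfying assignments found: 0.
The formula is unsatisfiable.

No


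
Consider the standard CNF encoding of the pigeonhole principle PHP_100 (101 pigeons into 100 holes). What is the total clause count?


The PHP encoding has two parts:
1) At-least-one-hole clauses: 101 (one per pigeon, each with 100 literals).
2) At-most-one-pigeon-per-hole clauses: 100 holes * C(101,2) = 100 * 5050 = 505000.
Total clauses = 101 + 505000 = 505101.

505101


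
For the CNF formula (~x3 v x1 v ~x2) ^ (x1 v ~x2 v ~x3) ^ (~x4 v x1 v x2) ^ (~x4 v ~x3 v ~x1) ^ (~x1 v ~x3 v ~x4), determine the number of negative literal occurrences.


Scan each clause for negated literals.
Clause 1: 2 negative; Clause 2: 2 negative; Clause 3: 1 negative; Clause 4: 3 negative; Clause 5: 3 negative.
Total negative literal occurrences = 11.

11


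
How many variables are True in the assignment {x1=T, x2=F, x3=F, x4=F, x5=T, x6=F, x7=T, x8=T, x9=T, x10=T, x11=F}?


The weight is the number of variables assigned True.
True variables: x1, x5, x7, x8, x9, x10.
Weight = 6.

6


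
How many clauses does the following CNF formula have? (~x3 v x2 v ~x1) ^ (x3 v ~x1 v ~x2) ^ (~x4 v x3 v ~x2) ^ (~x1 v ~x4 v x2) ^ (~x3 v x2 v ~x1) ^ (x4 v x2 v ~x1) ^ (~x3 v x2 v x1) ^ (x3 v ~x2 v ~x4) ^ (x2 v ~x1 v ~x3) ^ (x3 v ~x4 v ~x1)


Each group enclosed in parentheses joined by ^ is one clause.
Counting the conjuncts: 10 clauses.

10


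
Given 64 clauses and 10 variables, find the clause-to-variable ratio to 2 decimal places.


Clause-to-variable ratio = clauses / variables.
64 / 10 = 6.4.

6.4


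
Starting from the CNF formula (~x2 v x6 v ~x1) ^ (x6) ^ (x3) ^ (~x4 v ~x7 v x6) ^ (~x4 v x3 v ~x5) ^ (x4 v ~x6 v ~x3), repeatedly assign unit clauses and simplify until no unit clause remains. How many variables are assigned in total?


Unit propagation repeatedly assigns the literal in any unit clause, then simplifies.
Assignments in order: x6 = T, x3 = T, x4 = T.
No further unit clauses remain.
Total variables assigned = 3.

3


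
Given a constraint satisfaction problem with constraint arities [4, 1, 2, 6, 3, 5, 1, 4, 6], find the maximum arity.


The arities are: 4, 1, 2, 6, 3, 5, 1, 4, 6.
Scan for the maximum value.
Maximum arity = 6.

6


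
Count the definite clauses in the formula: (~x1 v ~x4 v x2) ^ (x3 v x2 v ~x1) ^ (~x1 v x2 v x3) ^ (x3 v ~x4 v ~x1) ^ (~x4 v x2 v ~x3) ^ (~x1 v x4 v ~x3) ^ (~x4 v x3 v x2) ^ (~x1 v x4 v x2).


A definite clause has exactly one positive literal.
Clause 1: 1 positive -> definite
Clause 2: 2 positive -> not definite
Clause 3: 2 positive -> not definite
Clause 4: 1 positive -> definite
Clause 5: 1 positive -> definite
Clause 6: 1 positive -> definite
Clause 7: 2 positive -> not definite
Clause 8: 2 positive -> not definite
Definite clause count = 4.

4


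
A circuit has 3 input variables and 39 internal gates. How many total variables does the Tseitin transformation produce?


The Tseitin transformation introduces one auxiliary variable per gate.
Total variables = inputs + gates = 3 + 39 = 42.

42


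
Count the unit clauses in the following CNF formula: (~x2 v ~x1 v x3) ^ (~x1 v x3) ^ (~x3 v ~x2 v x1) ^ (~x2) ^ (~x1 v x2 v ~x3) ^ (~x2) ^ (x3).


A unit clause contains exactly one literal.
Unit clauses found: (~x2), (~x2), (x3).
Count = 3.

3


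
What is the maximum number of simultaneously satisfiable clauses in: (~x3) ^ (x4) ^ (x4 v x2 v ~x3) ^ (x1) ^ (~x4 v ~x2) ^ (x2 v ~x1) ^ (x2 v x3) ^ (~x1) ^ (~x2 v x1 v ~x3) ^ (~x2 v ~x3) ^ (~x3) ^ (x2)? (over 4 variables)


Enumerate all 16 truth assignments.
For each, count how many of the 12 clauses are satisfied.
The formula is not fully satisfiable, so the maximum is below 12.
Maximum simultaneously satisfiable clauses = 10.

10


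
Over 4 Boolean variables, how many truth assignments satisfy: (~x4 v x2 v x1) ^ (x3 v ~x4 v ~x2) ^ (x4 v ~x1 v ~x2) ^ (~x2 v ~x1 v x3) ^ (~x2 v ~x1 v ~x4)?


Enumerate all 16 truth assignments over 4 variables.
Test each against every clause.
Satisfying assignments found: 9.

9


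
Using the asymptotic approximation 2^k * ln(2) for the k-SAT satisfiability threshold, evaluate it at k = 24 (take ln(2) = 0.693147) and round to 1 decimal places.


Using the asymptotic formula: threshold ~ 2^k * ln(2).
2^24 = 16777216.
16777216 * 0.693147 = 11629076.9.

11629076.9


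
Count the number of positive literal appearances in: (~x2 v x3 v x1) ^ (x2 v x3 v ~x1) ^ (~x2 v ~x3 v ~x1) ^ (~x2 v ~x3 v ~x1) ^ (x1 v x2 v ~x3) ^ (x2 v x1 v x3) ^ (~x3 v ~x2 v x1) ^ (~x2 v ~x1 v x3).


Scan each clause for unnegated literals.
Clause 1: 2 positive; Clause 2: 2 positive; Clause 3: 0 positive; Clause 4: 0 positive; Clause 5: 2 positive; Clause 6: 3 positive; Clause 7: 1 positive; Clause 8: 1 positive.
Total positive literal occurrences = 11.

11


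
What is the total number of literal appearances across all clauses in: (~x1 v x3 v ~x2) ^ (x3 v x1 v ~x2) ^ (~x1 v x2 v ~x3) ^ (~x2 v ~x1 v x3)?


Clause lengths: 3, 3, 3, 3.
Sum = 3 + 3 + 3 + 3 = 12.

12


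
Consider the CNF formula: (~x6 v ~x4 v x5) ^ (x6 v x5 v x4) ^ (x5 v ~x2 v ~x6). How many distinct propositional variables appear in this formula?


Identify each distinct variable in the formula.
Variables found: x2, x4, x5, x6.
Total distinct variables = 4.

4


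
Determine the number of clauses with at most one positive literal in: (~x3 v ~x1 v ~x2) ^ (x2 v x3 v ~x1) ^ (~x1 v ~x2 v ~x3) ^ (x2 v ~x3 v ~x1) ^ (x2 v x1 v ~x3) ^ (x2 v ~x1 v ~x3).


A Horn clause has at most one positive literal.
Clause 1: 0 positive lit(s) -> Horn
Clause 2: 2 positive lit(s) -> not Horn
Clause 3: 0 positive lit(s) -> Horn
Clause 4: 1 positive lit(s) -> Horn
Clause 5: 2 positive lit(s) -> not Horn
Clause 6: 1 positive lit(s) -> Horn
Total Horn clauses = 4.

4


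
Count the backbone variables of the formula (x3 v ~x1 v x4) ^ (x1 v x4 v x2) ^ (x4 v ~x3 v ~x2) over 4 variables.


Find all satisfying assignments: 10 model(s).
Check which variables have the same value in every model.
No variable is fixed across all models.
Backbone size = 0.

0


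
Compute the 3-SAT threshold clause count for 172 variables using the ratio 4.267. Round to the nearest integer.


The 3-SAT phase transition occurs at approximately 4.267 clauses per variable.
m = 4.267 * 172 = 733.924.
Rounded to nearest integer: 734.

734


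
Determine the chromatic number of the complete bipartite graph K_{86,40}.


K_{86,40} is bipartite by definition: the two parts are independent sets, with every edge crossing between them.
Color all vertices in one part with color 1 and all vertices in the other part with color 2.
Since the graph has at least one edge, one color does not suffice.
Chromatic number = 2.

2


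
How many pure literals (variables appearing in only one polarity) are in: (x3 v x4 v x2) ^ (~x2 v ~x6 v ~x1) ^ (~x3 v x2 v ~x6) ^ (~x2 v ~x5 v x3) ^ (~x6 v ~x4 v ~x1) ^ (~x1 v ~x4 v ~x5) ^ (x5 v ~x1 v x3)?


A pure literal appears in only one polarity across all clauses.
Pure literals: x1 (negative only), x6 (negative only).
Count = 2.

2


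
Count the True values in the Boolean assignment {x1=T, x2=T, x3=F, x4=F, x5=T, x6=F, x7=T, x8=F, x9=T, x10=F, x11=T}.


The weight is the number of variables assigned True.
True variables: x1, x2, x5, x7, x9, x11.
Weight = 6.

6


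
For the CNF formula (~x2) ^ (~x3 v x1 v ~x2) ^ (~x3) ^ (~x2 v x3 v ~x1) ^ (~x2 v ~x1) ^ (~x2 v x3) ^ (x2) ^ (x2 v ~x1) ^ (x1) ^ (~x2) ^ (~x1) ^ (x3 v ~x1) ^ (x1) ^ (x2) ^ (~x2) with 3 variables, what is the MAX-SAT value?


Enumerate all 8 truth assignments.
For each, count how many of the 15 clauses are satisfied.
The formula is not fully satisfiable, so the maximum is below 15.
Maximum simultaneously satisfiable clauses = 11.

11


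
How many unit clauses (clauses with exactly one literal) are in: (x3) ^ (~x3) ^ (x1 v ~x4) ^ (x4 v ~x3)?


A unit clause contains exactly one literal.
Unit clauses found: (x3), (~x3).
Count = 2.

2
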